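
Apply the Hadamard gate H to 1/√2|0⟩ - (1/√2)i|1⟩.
(1/2 - (1/2)i)|0⟩ + (1/2 + (1/2)i)|1⟩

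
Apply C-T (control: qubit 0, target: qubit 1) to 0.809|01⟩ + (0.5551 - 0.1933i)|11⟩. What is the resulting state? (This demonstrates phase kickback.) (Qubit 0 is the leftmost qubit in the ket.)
0.809|01⟩ + (0.5292 + 0.2558i)|11⟩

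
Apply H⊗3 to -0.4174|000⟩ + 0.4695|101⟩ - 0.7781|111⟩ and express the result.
-0.2567|000⟩ - 0.03847|001⟩ + 0.2935|010⟩ - 0.5887|011⟩ - 0.03847|100⟩ - 0.2567|101⟩ - 0.5887|110⟩ + 0.2935|111⟩

H⊗3 gives amp(|y⟩) = (1/2√2) Σ_x (−1)^(x·y) amp(|x⟩), where x·y is the number of positions in which both x and y have a 1.
|000⟩: (-0.4174 + 0.4695 - 0.7781)/(2√2) = -0.2567
|001⟩: (-0.4174 - 0.4695 + 0.7781)/(2√2) = -0.03847
|010⟩: (-0.4174 + 0.4695 + 0.7781)/(2√2) = 0.2935
|011⟩: (-0.4174 - 0.4695 - 0.7781)/(2√2) = -0.5887
|100⟩: (-0.4174 - 0.4695 + 0.7781)/(2√2) = -0.03847
|101⟩: (-0.4174 + 0.4695 - 0.7781)/(2√2) = -0.2567
|110⟩: (-0.4174 - 0.4695 - 0.7781)/(2√2) = -0.5887
|111⟩: (-0.4174 + 0.4695 + 0.7781)/(2√2) = 0.2935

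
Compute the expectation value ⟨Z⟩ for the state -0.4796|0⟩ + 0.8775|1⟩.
-0.54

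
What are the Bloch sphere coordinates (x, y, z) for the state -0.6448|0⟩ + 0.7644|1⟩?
(-0.9858, 0, -0.1685)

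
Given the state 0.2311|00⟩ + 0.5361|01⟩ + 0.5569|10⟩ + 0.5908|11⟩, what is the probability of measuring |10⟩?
0.3101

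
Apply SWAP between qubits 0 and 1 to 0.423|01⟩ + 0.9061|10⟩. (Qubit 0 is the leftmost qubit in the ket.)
0.9061|01⟩ + 0.423|10⟩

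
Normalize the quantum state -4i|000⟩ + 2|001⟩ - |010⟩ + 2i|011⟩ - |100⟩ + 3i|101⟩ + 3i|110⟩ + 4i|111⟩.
-0.5164i|000⟩ + 0.2582|001⟩ - 0.1291|010⟩ + 0.2582i|011⟩ - 0.1291|100⟩ + 0.3873i|101⟩ + 0.3873i|110⟩ + 0.5164i|111⟩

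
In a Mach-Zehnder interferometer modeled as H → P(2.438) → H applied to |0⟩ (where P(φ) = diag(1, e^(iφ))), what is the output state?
(0.1187 + 0.3235i)|0⟩ + (0.8813 - 0.3235i)|1⟩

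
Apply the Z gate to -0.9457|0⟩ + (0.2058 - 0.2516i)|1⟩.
-0.9457|0⟩ + (-0.2058 + 0.2516i)|1⟩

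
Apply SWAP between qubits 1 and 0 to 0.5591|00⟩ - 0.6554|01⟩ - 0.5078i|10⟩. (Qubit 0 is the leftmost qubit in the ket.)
0.5591|00⟩ - 0.5078i|01⟩ - 0.6554|10⟩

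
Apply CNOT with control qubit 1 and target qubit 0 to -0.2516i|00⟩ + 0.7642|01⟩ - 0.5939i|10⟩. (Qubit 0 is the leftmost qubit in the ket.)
-0.2516i|00⟩ - 0.5939i|10⟩ + 0.7642|11⟩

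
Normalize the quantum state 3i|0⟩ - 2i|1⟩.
0.8321i|0⟩ - 0.5547i|1⟩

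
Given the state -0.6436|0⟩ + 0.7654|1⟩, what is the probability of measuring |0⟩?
0.4142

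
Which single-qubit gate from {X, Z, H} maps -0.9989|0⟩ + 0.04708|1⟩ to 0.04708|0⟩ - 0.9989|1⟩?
X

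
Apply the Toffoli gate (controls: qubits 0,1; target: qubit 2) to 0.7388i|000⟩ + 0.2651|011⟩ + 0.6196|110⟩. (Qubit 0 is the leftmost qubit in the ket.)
0.7388i|000⟩ + 0.2651|011⟩ + 0.6196|111⟩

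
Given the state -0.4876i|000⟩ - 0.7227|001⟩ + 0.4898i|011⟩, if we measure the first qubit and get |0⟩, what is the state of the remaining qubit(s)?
-0.4876i|00⟩ - 0.7227|01⟩ + 0.4898i|11⟩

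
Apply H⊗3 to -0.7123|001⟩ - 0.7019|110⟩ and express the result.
-0.5|000⟩ + 0.003677|001⟩ - 0.003677|010⟩ + 0.5|011⟩ - 0.003677|100⟩ + 0.5|101⟩ - 0.5|110⟩ + 0.003677|111⟩

H⊗3 gives amp(|y⟩) = (1/2√2) Σ_x (−1)^(x·y) amp(|x⟩), where x·y is the number of positions in which both x and y have a 1.
|000⟩: (-0.7123 - 0.7019)/(2√2) = -0.5
|001⟩: (0.7123 - 0.7019)/(2√2) = 0.003677
|010⟩: (-0.7123 + 0.7019)/(2√2) = -0.003677
|011⟩: (0.7123 + 0.7019)/(2√2) = 0.5
|100⟩: (-0.7123 + 0.7019)/(2√2) = -0.003677
|101⟩: (0.7123 + 0.7019)/(2√2) = 0.5
|110⟩: (-0.7123 - 0.7019)/(2√2) = -0.5
|111⟩: (0.7123 - 0.7019)/(2√2) = 0.003677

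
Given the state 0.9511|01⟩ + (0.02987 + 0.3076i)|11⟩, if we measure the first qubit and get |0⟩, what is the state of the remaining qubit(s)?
|1⟩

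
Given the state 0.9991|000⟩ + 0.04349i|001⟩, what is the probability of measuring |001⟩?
0.001891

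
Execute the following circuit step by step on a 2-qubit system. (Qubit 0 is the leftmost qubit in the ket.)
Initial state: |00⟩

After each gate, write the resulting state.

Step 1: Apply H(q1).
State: 1/√2|00⟩ + 1/√2|01⟩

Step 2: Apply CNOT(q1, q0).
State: 1/√2|00⟩ + 1/√2|11⟩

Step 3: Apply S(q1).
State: 1/√2|00⟩ + (1/√2)i|11⟩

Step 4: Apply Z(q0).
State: 1/√2|00⟩ - (1/√2)i|11⟩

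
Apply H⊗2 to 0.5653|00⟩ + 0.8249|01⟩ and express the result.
0.6951|00⟩ - 0.1298|01⟩ + 0.6951|10⟩ - 0.1298|11⟩

H⊗2 gives amp(|y⟩) = (1/2) Σ_x (−1)^(x·y) amp(|x⟩), where x·y is the number of positions in which both x and y have a 1.
|00⟩: (0.5653 + 0.8249)/2 = 0.6951
|01⟩: (0.5653 - 0.8249)/2 = -0.1298
|10⟩: (0.5653 + 0.8249)/2 = 0.6951
|11⟩: (0.5653 - 0.8249)/2 = -0.1298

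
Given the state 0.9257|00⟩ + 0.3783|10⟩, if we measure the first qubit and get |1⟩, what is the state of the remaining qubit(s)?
|0⟩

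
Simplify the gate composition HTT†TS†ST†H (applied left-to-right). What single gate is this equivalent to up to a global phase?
I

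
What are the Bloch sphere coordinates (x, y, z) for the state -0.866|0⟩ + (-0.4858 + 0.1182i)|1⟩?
(0.8414, -0.2047, 0.5)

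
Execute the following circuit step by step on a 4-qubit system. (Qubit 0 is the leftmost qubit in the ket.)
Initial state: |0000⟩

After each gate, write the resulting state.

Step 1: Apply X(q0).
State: |1000⟩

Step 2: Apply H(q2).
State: 1/√2|1000⟩ + 1/√2|1010⟩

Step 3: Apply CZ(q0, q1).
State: 1/√2|1000⟩ + 1/√2|1010⟩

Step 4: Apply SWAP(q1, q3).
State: 1/√2|1000⟩ + 1/√2|1010⟩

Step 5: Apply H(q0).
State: 1/2|0000⟩ + 1/2|0010⟩ - 1/2|1000⟩ - 1/2|1010⟩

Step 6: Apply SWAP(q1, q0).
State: 1/2|0000⟩ + 1/2|0010⟩ - 1/2|0100⟩ - 1/2|0110⟩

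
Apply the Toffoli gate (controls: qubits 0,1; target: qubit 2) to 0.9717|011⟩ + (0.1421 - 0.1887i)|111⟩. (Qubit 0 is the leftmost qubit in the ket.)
0.9717|011⟩ + (0.1421 - 0.1887i)|110⟩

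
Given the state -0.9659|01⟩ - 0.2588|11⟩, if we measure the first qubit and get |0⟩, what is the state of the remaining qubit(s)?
-|1⟩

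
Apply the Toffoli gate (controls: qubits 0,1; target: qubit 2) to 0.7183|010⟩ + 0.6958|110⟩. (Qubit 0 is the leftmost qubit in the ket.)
0.7183|010⟩ + 0.6958|111⟩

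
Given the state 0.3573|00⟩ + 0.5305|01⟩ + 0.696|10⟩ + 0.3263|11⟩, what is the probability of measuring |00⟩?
0.1277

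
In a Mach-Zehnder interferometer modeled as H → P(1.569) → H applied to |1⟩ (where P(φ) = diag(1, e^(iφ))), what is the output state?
(0.4991 - 0.5i)|0⟩ + (0.5009 + 0.5i)|1⟩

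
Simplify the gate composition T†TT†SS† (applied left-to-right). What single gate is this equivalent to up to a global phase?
T†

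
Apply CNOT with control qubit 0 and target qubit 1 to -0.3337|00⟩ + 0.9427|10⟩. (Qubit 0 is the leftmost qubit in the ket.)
-0.3337|00⟩ + 0.9427|11⟩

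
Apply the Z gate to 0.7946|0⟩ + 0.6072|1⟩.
0.7946|0⟩ - 0.6072|1⟩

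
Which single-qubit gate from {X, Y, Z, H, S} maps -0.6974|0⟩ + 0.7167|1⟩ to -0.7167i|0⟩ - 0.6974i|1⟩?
Y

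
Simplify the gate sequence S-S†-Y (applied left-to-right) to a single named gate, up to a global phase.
Y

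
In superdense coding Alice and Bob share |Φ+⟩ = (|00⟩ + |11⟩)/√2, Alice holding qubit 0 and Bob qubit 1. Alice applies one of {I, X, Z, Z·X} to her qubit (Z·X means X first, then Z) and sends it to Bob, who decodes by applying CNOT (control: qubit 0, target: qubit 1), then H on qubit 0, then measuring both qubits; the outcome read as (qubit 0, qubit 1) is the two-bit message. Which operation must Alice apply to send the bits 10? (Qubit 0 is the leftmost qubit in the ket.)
Z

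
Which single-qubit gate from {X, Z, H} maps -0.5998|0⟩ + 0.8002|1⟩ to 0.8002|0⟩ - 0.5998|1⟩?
X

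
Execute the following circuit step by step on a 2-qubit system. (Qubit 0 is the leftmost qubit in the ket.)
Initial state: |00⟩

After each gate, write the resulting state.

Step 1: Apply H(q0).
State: 1/√2|00⟩ + 1/√2|10⟩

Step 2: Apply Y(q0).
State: -(1/√2)i|00⟩ + (1/√2)i|10⟩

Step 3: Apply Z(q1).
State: -(1/√2)i|00⟩ + (1/√2)i|10⟩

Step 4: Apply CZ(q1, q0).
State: -(1/√2)i|00⟩ + (1/√2)i|10⟩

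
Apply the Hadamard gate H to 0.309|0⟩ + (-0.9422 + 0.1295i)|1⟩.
(-0.4477 + 0.09157i)|0⟩ + (0.8847 - 0.09157i)|1⟩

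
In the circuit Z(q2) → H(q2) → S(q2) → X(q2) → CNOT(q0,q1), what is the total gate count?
5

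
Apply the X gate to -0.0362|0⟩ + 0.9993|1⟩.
0.9993|0⟩ - 0.0362|1⟩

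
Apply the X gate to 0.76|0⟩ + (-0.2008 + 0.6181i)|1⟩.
(-0.2008 + 0.6181i)|0⟩ + 0.76|1⟩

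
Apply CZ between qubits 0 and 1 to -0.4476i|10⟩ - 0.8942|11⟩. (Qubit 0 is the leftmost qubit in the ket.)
-0.4476i|10⟩ + 0.8942|11⟩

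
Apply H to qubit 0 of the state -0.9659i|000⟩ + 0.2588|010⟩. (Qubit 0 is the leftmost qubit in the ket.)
-0.683i|000⟩ + 0.183|010⟩ - 0.683i|100⟩ + 0.183|110⟩

H on qubit 0 mixes each pair of kets that differ only in qubit 0: amplitudes (a, b) of (|…0…⟩, |…1…⟩) become ((a + b)/√2, (a − b)/√2). Kets absent from the input have amplitude 0.
(|000⟩, |100⟩): (a, b) = (-0.9659i, 0) → (-0.683i, -0.683i)
(|010⟩, |110⟩): (a, b) = (0.2588, 0) → (0.183, 0.183)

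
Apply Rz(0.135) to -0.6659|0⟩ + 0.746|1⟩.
(-0.6644 + 0.04491i)|0⟩ + (0.7443 + 0.05032i)|1⟩

Rz(0.135) = [[e^(−iθ/2), 0], [0, e^(iθ/2)]] with e^(±iθ/2) = cos(θ/2) ± i·sin(θ/2); θ = 0.135, cos(θ/2) ≈ 0.997723, sin(θ/2) ≈ 0.0674488.
With a = amp(|0⟩) = -0.6659 and b = amp(|1⟩) = 0.746:
new amp(|0⟩) = (0.997723 - 0.0674488i)·a = (-0.6644 + 0.04491i)
new amp(|1⟩) = (0.997723 + 0.0674488i)·b = (0.7443 + 0.05032i)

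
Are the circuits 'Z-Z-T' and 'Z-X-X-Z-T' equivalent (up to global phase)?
Yes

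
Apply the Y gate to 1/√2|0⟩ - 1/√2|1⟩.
(1/√2)i|0⟩ + (1/√2)i|1⟩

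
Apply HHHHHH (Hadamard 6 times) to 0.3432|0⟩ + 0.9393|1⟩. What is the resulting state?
0.3432|0⟩ + 0.9393|1⟩

H² = I, so an even number of Hadamards cancels: H^6 = I and the state is unchanged.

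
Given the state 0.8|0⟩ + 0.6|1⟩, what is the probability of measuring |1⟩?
0.36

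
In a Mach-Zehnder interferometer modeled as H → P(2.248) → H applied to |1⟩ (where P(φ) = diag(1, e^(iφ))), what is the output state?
(0.8133 - 0.3897i)|0⟩ + (0.1867 + 0.3897i)|1⟩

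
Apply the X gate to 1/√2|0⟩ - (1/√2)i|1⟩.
-(1/√2)i|0⟩ + 1/√2|1⟩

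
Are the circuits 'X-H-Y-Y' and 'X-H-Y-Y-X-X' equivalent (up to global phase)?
Yes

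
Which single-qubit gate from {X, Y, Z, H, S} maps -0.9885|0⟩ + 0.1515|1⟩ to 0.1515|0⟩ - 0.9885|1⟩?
X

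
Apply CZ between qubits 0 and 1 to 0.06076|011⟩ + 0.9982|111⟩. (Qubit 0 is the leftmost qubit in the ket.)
0.06076|011⟩ - 0.9982|111⟩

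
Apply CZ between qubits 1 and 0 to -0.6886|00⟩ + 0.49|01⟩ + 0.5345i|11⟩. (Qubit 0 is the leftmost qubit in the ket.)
-0.6886|00⟩ + 0.49|01⟩ - 0.5345i|11⟩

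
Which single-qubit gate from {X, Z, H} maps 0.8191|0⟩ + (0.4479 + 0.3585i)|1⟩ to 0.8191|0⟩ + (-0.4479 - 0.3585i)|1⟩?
Z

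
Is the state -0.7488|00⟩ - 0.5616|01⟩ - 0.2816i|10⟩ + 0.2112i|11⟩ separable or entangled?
Entangled

Writing the state as a|00⟩ + b|01⟩ + c|10⟩ + d|11⟩, it is a product state iff ad − bc = 0.
Here (a, b, c, d) = (-0.7488, -0.5616, -0.2816i, 0.2112i): ad − bc = (-0.7488)(0.2112i) − (-0.5616)(-0.2816i) = -0.3163i ≠ 0, so the state is entangled.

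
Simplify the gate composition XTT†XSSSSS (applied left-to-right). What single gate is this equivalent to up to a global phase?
S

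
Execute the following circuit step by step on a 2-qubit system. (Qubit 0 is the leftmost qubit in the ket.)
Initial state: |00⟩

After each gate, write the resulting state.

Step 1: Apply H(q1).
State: 1/√2|00⟩ + 1/√2|01⟩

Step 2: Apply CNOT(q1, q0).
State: 1/√2|00⟩ + 1/√2|11⟩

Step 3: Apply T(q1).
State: 1/√2|00⟩ + (1/2 + (1/2)i)|11⟩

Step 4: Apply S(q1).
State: 1/√2|00⟩ + (-1/2 + (1/2)i)|11⟩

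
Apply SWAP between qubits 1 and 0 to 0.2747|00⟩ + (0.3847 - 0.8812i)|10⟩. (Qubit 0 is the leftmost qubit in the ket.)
0.2747|00⟩ + (0.3847 - 0.8812i)|01⟩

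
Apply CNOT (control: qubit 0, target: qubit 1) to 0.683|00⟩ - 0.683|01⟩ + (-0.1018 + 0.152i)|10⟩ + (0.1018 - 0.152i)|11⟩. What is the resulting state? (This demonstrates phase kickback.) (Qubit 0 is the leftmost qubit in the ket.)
0.683|00⟩ - 0.683|01⟩ + (0.1018 - 0.152i)|10⟩ + (-0.1018 + 0.152i)|11⟩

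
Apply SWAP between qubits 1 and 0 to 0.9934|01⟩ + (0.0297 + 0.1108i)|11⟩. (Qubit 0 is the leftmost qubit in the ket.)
0.9934|10⟩ + (0.0297 + 0.1108i)|11⟩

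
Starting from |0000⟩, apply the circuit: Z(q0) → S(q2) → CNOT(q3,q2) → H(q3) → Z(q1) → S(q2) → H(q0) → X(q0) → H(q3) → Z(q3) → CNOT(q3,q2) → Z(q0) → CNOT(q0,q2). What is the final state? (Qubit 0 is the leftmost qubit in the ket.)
1/√2|0000⟩ - 1/√2|1010⟩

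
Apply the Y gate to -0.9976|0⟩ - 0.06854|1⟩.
0.06854i|0⟩ - 0.9976i|1⟩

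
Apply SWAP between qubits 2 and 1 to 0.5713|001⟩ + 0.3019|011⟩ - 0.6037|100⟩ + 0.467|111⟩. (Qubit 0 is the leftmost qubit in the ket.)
0.5713|010⟩ + 0.3019|011⟩ - 0.6037|100⟩ + 0.467|111⟩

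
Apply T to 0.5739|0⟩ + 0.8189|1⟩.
0.5739|0⟩ + (0.579 + 0.579i)|1⟩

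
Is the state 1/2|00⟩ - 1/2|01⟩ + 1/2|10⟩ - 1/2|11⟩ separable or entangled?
Separable

Writing the state as a|00⟩ + b|01⟩ + c|10⟩ + d|11⟩, it is a product state iff ad − bc = 0.
Here (a, b, c, d) = (1/2, -1/2, 1/2, -1/2): ad − bc = (1/2)(-1/2) − (-1/2)(1/2) = 0, so the state is separable.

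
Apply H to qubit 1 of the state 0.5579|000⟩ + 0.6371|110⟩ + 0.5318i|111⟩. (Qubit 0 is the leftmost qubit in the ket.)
0.3945|000⟩ + 0.3945|010⟩ + 0.4505|100⟩ + 0.376i|101⟩ - 0.4505|110⟩ - 0.376i|111⟩

H on qubit 1 mixes each pair of kets that differ only in qubit 1: amplitudes (a, b) of (|…0…⟩, |…1…⟩) become ((a + b)/√2, (a − b)/√2). Kets absent from the input have amplitude 0.
(|000⟩, |010⟩): (a, b) = (0.5579, 0) → (0.3945, 0.3945)
(|100⟩, |110⟩): (a, b) = (0, 0.6371) → (0.4505, -0.4505)
(|101⟩, |111⟩): (a, b) = (0, 0.5318i) → (0.376i, -0.376i)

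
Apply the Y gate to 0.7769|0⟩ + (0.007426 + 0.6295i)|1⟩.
(0.6295 - 0.007426i)|0⟩ + 0.7769i|1⟩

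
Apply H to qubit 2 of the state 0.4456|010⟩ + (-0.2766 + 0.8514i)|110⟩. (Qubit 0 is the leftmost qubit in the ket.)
0.3151|010⟩ + 0.3151|011⟩ + (-0.1956 + 0.602i)|110⟩ + (-0.1956 + 0.602i)|111⟩

H on qubit 2 mixes each pair of kets that differ only in qubit 2: amplitudes (a, b) of (|…0…⟩, |…1…⟩) become ((a + b)/√2, (a − b)/√2). Kets absent from the input have amplitude 0.
(|010⟩, |011⟩): (a, b) = (0.4456, 0) → (0.3151, 0.3151)
(|110⟩, |111⟩): (a, b) = ((-0.2766 + 0.8514i), 0) → ((-0.1956 + 0.602i), (-0.1956 + 0.602i))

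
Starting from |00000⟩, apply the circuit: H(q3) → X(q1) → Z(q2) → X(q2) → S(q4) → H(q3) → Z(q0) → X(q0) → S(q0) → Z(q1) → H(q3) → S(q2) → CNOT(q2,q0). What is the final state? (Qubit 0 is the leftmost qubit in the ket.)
1/√2|01100⟩ + 1/√2|01110⟩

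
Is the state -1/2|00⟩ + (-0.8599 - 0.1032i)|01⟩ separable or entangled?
Separable

Writing the state as a|00⟩ + b|01⟩ + c|10⟩ + d|11⟩, it is a product state iff ad − bc = 0.
Here (a, b, c, d) = (-1/2, (-0.8599 - 0.1032i), 0, 0): ad − bc = (-1/2)(0) − (-0.8599 - 0.1032i)(0) = 0, so the state is separable.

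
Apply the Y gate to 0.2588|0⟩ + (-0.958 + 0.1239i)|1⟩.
(0.1239 + 0.958i)|0⟩ + 0.2588i|1⟩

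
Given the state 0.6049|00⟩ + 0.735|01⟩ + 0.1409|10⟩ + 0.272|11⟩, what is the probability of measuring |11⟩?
0.07398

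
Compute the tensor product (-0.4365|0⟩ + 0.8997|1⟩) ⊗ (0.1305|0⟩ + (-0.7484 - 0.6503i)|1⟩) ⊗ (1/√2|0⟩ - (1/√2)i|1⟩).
-0.04028|000⟩ + 0.04028i|001⟩ + (0.231 + 0.2007i)|010⟩ + (0.2007 - 0.231i)|011⟩ + 0.08302|100⟩ - 0.08302i|101⟩ + (-0.4761 - 0.4137i)|110⟩ + (-0.4137 + 0.4761i)|111⟩

amp(|b₁b₂…⟩) = product of the factor amplitudes for bits b₁, b₂, …; only kets whose every factor amplitude is nonzero survive.
|000⟩: (-0.4365)(0.1305)(1/√2) = -0.04028
|001⟩: (-0.4365)(0.1305)(-(1/√2)i) = 0.04028i
|010⟩: (-0.4365)(-0.7484 - 0.6503i)(1/√2) = (0.231 + 0.2007i)
|011⟩: (-0.4365)(-0.7484 - 0.6503i)(-(1/√2)i) = (0.2007 - 0.231i)
|100⟩: (0.8997)(0.1305)(1/√2) = 0.08302
|101⟩: (0.8997)(0.1305)(-(1/√2)i) = -0.08302i
|110⟩: (0.8997)(-0.7484 - 0.6503i)(1/√2) = (-0.4761 - 0.4137i)
|111⟩: (0.8997)(-0.7484 - 0.6503i)(-(1/√2)i) = (-0.4137 + 0.4761i)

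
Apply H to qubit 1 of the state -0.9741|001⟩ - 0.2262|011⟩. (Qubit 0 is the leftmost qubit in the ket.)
-0.8487|001⟩ - 0.5288|011⟩

H on qubit 1 mixes each pair of kets that differ only in qubit 1: amplitudes (a, b) of (|…0…⟩, |…1…⟩) become ((a + b)/√2, (a − b)/√2). Kets absent from the input have amplitude 0.
(|001⟩, |011⟩): (a, b) = (-0.9741, -0.2262) → (-0.8487, -0.5288)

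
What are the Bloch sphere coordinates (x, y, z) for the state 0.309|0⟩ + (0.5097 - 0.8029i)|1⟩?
(0.315, -0.4962, -0.809)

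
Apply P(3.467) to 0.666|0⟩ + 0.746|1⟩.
0.666|0⟩ + (-0.7069 - 0.2385i)|1⟩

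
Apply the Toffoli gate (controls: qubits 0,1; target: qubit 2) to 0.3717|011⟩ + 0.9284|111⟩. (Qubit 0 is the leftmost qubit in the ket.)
0.3717|011⟩ + 0.9284|110⟩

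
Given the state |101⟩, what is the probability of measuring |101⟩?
1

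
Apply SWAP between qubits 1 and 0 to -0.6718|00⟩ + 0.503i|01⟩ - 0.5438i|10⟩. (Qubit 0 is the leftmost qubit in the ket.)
-0.6718|00⟩ - 0.5438i|01⟩ + 0.503i|10⟩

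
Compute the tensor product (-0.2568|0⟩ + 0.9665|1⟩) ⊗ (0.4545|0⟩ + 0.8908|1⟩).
-0.1167|00⟩ - 0.2288|01⟩ + 0.4393|10⟩ + 0.861|11⟩

amp(|b₁b₂…⟩) = product of the factor amplitudes for bits b₁, b₂, …; only kets whose every factor amplitude is nonzero survive.
|00⟩: (-0.2568)(0.4545) = -0.1167
|01⟩: (-0.2568)(0.8908) = -0.2288
|10⟩: (0.9665)(0.4545) = 0.4393
|11⟩: (0.9665)(0.8908) = 0.861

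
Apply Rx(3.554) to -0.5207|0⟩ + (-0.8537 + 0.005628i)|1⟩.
(0.1121 + 0.8356i)|0⟩ + (0.1748 + 0.5085i)|1⟩

Rx(3.554) = [[cos(θ/2), −i·sin(θ/2)], [−i·sin(θ/2), cos(θ/2)]]; θ = 3.554, cos(θ/2) ≈ -0.204745, sin(θ/2) ≈ 0.978815.
With a = amp(|0⟩) = -0.5207 and b = amp(|1⟩) = (-0.8537 + 0.005628i):
new amp(|0⟩) = (-0.204745)·a + (-0.978815i)·b = (0.1121 + 0.8356i)
new amp(|1⟩) = (-0.978815i)·a + (-0.204745)·b = (0.1748 + 0.5085i)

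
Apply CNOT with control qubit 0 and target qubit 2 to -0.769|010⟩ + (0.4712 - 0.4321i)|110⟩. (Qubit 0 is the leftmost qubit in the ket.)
-0.769|010⟩ + (0.4712 - 0.4321i)|111⟩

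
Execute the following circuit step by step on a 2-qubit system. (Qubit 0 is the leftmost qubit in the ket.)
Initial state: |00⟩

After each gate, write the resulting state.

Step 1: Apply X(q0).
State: |10⟩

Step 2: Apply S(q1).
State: |10⟩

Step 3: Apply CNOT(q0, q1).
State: |11⟩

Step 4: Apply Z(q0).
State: -|11⟩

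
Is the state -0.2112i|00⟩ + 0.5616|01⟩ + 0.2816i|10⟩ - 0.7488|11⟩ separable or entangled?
Separable

Writing the state as a|00⟩ + b|01⟩ + c|10⟩ + d|11⟩, it is a product state iff ad − bc = 0.
Here (a, b, c, d) = (-0.2112i, 0.5616, 0.2816i, -0.7488): ad − bc = (-0.2112i)(-0.7488) − (0.5616)(0.2816i) = 0, so the state is separable.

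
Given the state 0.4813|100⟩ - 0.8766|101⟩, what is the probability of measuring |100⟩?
0.2316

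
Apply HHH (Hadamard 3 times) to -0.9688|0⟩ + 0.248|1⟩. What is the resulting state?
-0.5097|0⟩ - 0.8604|1⟩

H² = I, so H^3 = H: a single Hadamard. With (a, b) = (-0.9688, 0.248), H gives ((a + b)/√2, (a − b)/√2) = (-0.5097, -0.8604).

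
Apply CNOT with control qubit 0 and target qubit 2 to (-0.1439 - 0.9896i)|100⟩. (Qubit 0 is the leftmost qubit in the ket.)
(-0.1439 - 0.9896i)|101⟩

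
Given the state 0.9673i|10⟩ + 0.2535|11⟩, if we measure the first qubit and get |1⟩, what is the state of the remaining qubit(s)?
0.9673i|0⟩ + 0.2535|1⟩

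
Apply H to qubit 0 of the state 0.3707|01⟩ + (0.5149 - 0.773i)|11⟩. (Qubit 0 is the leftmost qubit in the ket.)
(0.6262 - 0.5466i)|01⟩ + (-0.102 + 0.5466i)|11⟩

H on qubit 0 mixes each pair of kets that differ only in qubit 0: amplitudes (a, b) of (|…0…⟩, |…1…⟩) become ((a + b)/√2, (a − b)/√2). Kets absent from the input have amplitude 0.
(|01⟩, |11⟩): (a, b) = (0.3707, (0.5149 - 0.773i)) → ((0.6262 - 0.5466i), (-0.102 + 0.5466i))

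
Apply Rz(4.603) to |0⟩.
(-0.6674 - 0.7447i)|0⟩

Rz(4.603) = [[e^(−iθ/2), 0], [0, e^(iθ/2)]] with e^(±iθ/2) = cos(θ/2) ± i·sin(θ/2); θ = 4.603, cos(θ/2) ≈ -0.667394, sin(θ/2) ≈ 0.744705.
With a = amp(|0⟩) = 1 and b = amp(|1⟩) = 0:
new amp(|0⟩) = (-0.667394 - 0.744705i)·a = (-0.6674 - 0.7447i)
new amp(|1⟩) = (-0.667394 + 0.744705i)·b = 0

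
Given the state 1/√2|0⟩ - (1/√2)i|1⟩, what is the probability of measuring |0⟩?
1/2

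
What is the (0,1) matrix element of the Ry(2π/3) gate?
-0.866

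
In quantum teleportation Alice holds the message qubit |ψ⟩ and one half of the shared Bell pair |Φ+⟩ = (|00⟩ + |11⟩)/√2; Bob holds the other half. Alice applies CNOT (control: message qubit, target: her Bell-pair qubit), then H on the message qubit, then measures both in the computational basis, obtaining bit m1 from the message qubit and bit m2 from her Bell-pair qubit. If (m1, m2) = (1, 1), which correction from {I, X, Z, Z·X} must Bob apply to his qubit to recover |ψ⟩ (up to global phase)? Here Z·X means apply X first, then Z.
Z·X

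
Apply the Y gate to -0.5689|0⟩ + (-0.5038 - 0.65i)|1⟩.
(-0.65 + 0.5038i)|0⟩ - 0.5689i|1⟩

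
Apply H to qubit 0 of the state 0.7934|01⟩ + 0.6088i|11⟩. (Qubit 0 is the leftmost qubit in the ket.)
(0.561 + 0.4305i)|01⟩ + (0.561 - 0.4305i)|11⟩

H on qubit 0 mixes each pair of kets that differ only in qubit 0: amplitudes (a, b) of (|…0…⟩, |…1…⟩) become ((a + b)/√2, (a − b)/√2). Kets absent from the input have amplitude 0.
(|01⟩, |11⟩): (a, b) = (0.7934, 0.6088i) → ((0.561 + 0.4305i), (0.561 - 0.4305i))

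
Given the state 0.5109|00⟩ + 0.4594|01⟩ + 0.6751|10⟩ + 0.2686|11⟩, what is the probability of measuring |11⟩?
0.07215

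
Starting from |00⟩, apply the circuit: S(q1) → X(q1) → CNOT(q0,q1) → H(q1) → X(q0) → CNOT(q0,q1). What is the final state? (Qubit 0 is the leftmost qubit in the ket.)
-1/√2|10⟩ + 1/√2|11⟩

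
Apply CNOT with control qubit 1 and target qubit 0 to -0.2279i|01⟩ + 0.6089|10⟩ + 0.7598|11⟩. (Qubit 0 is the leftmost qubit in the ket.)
0.7598|01⟩ + 0.6089|10⟩ - 0.2279i|11⟩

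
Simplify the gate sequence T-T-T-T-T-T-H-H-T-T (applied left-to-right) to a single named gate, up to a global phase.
I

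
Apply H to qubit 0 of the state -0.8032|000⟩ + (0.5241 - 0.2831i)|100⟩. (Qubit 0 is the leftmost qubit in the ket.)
(-0.1974 - 0.2002i)|000⟩ + (-0.9385 + 0.2002i)|100⟩

H on qubit 0 mixes each pair of kets that differ only in qubit 0: amplitudes (a, b) of (|…0…⟩, |…1…⟩) become ((a + b)/√2, (a − b)/√2). Kets absent from the input have amplitude 0.
(|000⟩, |100⟩): (a, b) = (-0.8032, (0.5241 - 0.2831i)) → ((-0.1974 - 0.2002i), (-0.9385 + 0.2002i))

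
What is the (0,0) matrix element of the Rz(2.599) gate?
(0.268 - 0.9634i)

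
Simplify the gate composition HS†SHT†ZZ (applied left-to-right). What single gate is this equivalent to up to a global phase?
T†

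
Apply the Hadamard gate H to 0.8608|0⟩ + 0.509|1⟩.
0.9686|0⟩ + 0.2488|1⟩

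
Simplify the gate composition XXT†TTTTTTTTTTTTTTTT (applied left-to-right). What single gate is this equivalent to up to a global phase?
T†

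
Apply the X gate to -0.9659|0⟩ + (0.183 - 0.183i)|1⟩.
(0.183 - 0.183i)|0⟩ - 0.9659|1⟩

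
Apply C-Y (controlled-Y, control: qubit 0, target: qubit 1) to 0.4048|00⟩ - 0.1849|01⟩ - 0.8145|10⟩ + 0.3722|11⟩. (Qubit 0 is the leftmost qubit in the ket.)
0.4048|00⟩ - 0.1849|01⟩ - 0.3722i|10⟩ - 0.8145i|11⟩

C-Y leaves the control-|0⟩ kets |00⟩, |01⟩ unchanged and applies Y to qubit 1 on the control-|1⟩ pair (|10⟩, |11⟩).
Y = [[0, -i], [i, 0]].
With a = amp(|10⟩) = -0.8145 and b = amp(|11⟩) = 0.3722:
new amp(|10⟩) = (-i)·b = -0.3722i
new amp(|11⟩) = (i)·a = -0.8145i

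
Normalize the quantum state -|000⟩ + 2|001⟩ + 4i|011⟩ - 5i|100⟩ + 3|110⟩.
-0.1348|000⟩ + 0.2697|001⟩ + 0.5394i|011⟩ - 0.6742i|100⟩ + 0.4045|110⟩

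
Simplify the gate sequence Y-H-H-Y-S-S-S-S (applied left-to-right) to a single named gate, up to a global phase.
I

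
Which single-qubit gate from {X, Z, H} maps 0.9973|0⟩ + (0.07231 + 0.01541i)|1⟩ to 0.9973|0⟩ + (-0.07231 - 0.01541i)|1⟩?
Z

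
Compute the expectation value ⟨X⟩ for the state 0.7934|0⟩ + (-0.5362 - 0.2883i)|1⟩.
-0.8508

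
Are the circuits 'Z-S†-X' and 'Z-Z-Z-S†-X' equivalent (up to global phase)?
Yes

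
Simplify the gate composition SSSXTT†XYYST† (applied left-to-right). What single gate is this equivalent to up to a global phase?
T†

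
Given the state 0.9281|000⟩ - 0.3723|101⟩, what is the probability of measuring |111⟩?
0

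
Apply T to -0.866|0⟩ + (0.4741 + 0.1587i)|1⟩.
-0.866|0⟩ + (0.223 + 0.4475i)|1⟩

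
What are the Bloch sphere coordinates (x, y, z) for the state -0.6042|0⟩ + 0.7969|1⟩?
(-0.963, 0, -0.27)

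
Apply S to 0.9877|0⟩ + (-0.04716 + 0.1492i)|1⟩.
0.9877|0⟩ + (-0.1492 - 0.04716i)|1⟩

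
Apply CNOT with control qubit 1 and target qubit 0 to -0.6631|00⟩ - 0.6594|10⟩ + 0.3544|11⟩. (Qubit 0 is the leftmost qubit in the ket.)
-0.6631|00⟩ + 0.3544|01⟩ - 0.6594|10⟩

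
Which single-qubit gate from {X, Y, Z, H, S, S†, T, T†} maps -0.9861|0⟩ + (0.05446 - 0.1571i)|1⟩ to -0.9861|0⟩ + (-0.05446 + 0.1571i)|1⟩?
Z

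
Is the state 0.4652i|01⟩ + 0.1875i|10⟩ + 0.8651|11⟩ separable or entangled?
Entangled

Writing the state as a|00⟩ + b|01⟩ + c|10⟩ + d|11⟩, it is a product state iff ad − bc = 0.
Here (a, b, c, d) = (0, 0.4652i, 0.1875i, 0.8651): ad − bc = (0)(0.8651) − (0.4652i)(0.1875i) = 0.08723 ≠ 0, so the state is entangled.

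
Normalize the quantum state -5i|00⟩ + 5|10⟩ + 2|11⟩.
-0.6804i|00⟩ + 0.6804|10⟩ + 0.2722|11⟩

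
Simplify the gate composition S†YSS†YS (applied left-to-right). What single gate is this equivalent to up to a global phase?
I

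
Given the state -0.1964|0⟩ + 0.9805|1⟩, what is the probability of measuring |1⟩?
0.9614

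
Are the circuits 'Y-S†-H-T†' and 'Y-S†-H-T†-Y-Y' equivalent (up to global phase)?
Yes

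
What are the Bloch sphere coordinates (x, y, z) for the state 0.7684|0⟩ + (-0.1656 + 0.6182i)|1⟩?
(-0.2545, 0.95, 0.1808)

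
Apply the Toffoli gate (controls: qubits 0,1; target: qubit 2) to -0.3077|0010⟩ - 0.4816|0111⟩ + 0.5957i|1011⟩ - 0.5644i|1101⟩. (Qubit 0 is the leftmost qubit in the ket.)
-0.3077|0010⟩ - 0.4816|0111⟩ + 0.5957i|1011⟩ - 0.5644i|1111⟩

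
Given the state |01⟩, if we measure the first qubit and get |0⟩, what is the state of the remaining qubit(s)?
|1⟩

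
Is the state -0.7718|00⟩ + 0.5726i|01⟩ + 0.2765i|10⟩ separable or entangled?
Entangled

Writing the state as a|00⟩ + b|01⟩ + c|10⟩ + d|11⟩, it is a product state iff ad − bc = 0.
Here (a, b, c, d) = (-0.7718, 0.5726i, 0.2765i, 0): ad − bc = (-0.7718)(0) − (0.5726i)(0.2765i) = 0.1583 ≠ 0, so the state is entangled.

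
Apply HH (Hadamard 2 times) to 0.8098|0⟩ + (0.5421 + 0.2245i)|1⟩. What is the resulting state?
0.8098|0⟩ + (0.5421 + 0.2245i)|1⟩

H² = I, so an even number of Hadamards cancels: H^2 = I and the state is unchanged.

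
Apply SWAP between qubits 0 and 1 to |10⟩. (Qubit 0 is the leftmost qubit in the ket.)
|01⟩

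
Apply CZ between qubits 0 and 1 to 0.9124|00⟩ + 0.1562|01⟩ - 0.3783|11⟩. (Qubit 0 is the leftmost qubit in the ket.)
0.9124|00⟩ + 0.1562|01⟩ + 0.3783|11⟩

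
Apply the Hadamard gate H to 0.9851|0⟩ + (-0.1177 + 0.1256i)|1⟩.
(0.6133 + 0.08881i)|0⟩ + (0.7798 - 0.08881i)|1⟩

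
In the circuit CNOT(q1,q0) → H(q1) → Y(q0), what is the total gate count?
3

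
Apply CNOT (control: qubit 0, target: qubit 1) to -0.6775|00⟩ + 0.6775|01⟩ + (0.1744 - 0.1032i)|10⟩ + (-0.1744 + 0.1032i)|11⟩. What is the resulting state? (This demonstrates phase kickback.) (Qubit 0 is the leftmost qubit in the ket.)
-0.6775|00⟩ + 0.6775|01⟩ + (-0.1744 + 0.1032i)|10⟩ + (0.1744 - 0.1032i)|11⟩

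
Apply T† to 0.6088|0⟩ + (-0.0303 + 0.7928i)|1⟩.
0.6088|0⟩ + (0.5392 + 0.582i)|1⟩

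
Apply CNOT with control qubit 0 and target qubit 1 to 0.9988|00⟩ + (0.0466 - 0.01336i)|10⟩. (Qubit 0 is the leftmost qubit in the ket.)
0.9988|00⟩ + (0.0466 - 0.01336i)|11⟩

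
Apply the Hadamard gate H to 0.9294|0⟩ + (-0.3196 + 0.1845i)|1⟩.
(0.4312 + 0.1305i)|0⟩ + (0.8832 - 0.1305i)|1⟩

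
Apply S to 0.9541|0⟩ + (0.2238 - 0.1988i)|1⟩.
0.9541|0⟩ + (0.1988 + 0.2238i)|1⟩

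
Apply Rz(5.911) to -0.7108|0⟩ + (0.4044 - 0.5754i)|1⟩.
(0.6985 + 0.1315i)|0⟩ + (-0.291 + 0.6403i)|1⟩

Rz(5.911) = [[e^(−iθ/2), 0], [0, e^(iθ/2)]] with e^(±iθ/2) = cos(θ/2) ± i·sin(θ/2); θ = 5.911, cos(θ/2) ≈ -0.982735, sin(θ/2) ≈ 0.18502.
With a = amp(|0⟩) = -0.7108 and b = amp(|1⟩) = (0.4044 - 0.5754i):
new amp(|0⟩) = (-0.982735 - 0.18502i)·a = (0.6985 + 0.1315i)
new amp(|1⟩) = (-0.982735 + 0.18502i)·b = (-0.291 + 0.6403i)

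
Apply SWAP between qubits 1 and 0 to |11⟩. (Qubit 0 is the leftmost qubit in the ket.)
|11⟩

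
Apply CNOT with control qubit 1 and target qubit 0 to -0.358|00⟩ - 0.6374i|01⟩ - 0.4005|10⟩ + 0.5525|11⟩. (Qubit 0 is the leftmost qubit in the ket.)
-0.358|00⟩ + 0.5525|01⟩ - 0.4005|10⟩ - 0.6374i|11⟩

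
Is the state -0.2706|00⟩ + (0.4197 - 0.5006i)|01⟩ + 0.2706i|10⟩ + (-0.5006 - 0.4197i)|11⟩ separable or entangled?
Separable

Writing the state as a|00⟩ + b|01⟩ + c|10⟩ + d|11⟩, it is a product state iff ad − bc = 0.
Here (a, b, c, d) = (-0.2706, (0.4197 - 0.5006i), 0.2706i, (-0.5006 - 0.4197i)): ad − bc = (-0.2706)(-0.5006 - 0.4197i) − (0.4197 - 0.5006i)(0.2706i) = 0, so the state is separable.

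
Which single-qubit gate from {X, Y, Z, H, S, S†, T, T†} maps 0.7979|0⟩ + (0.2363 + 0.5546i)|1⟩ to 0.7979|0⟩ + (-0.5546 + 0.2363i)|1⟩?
S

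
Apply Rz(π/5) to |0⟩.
(0.9511 - 0.309i)|0⟩

Rz(π/5) = [[e^(−iθ/2), 0], [0, e^(iθ/2)]] with e^(±iθ/2) = cos(θ/2) ± i·sin(θ/2); θ = π/5, cos(θ/2) ≈ 0.951057, sin(θ/2) ≈ 0.309017.
With a = amp(|0⟩) = 1 and b = amp(|1⟩) = 0:
new amp(|0⟩) = (0.951057 - 0.309017i)·a = (0.9511 - 0.309i)
new amp(|1⟩) = (0.951057 + 0.309017i)·b = 0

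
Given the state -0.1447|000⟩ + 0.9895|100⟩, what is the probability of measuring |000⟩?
0.02094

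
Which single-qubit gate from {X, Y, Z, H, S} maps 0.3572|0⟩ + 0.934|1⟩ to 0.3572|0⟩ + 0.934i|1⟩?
S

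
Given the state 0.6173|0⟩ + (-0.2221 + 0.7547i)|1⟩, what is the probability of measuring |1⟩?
0.6189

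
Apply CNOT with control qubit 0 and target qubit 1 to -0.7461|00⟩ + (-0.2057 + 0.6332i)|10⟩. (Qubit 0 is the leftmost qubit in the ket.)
-0.7461|00⟩ + (-0.2057 + 0.6332i)|11⟩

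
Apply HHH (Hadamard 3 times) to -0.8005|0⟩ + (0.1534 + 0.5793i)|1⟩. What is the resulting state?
(-0.4576 + 0.4096i)|0⟩ + (-0.6745 - 0.4096i)|1⟩

H² = I, so H^3 = H: a single Hadamard. With (a, b) = (-0.8005, (0.1534 + 0.5793i)), H gives ((a + b)/√2, (a − b)/√2) = ((-0.4576 + 0.4096i), (-0.6745 - 0.4096i)).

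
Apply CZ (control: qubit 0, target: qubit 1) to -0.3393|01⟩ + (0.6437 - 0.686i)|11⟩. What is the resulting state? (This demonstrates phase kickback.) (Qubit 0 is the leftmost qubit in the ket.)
-0.3393|01⟩ + (-0.6437 + 0.686i)|11⟩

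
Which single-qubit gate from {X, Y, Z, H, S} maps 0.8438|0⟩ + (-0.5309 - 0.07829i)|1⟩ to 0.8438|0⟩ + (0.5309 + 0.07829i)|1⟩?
Z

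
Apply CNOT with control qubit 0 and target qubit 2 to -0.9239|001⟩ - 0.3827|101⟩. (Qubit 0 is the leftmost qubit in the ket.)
-0.9239|001⟩ - 0.3827|100⟩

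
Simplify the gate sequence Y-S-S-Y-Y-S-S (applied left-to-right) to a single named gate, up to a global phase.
Y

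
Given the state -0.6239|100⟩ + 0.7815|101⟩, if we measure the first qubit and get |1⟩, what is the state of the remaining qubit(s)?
-0.6239|00⟩ + 0.7815|01⟩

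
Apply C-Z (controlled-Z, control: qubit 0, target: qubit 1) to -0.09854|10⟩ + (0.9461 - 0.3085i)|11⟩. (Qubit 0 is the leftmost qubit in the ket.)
-0.09854|10⟩ + (-0.9461 + 0.3085i)|11⟩

C-Z leaves the control-|0⟩ kets |00⟩, |01⟩ unchanged and applies Z to qubit 1 on the control-|1⟩ pair (|10⟩, |11⟩).
Z = [[1, 0], [0, -1]].
With a = amp(|10⟩) = -0.09854 and b = amp(|11⟩) = (0.9461 - 0.3085i):
new amp(|10⟩) = (1)·a = -0.09854
new amp(|11⟩) = (-1)·b = (-0.9461 + 0.3085i)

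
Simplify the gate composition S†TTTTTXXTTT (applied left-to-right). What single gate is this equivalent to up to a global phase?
S†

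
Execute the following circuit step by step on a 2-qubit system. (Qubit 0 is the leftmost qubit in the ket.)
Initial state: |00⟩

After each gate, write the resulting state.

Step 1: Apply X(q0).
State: |10⟩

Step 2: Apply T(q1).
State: |10⟩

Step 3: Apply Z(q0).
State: -|10⟩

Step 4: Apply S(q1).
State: -|10⟩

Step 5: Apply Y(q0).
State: i|00⟩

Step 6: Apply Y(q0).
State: -|10⟩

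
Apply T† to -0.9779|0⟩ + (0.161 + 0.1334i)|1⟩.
-0.9779|0⟩ + (0.2082 - 0.01952i)|1⟩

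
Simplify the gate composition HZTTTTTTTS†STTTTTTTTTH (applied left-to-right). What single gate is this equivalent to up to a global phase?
X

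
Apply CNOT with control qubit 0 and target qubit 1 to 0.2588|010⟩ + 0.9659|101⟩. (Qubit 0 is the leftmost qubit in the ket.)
0.2588|010⟩ + 0.9659|111⟩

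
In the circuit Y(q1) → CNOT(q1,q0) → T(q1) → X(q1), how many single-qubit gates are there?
3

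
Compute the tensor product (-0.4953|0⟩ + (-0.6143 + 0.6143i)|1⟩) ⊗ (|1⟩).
-0.4953|01⟩ + (-0.6143 + 0.6143i)|11⟩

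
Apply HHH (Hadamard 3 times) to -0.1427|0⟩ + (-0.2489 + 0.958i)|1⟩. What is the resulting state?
(-0.2769 + 0.6774i)|0⟩ + (0.07509 - 0.6774i)|1⟩

H² = I, so H^3 = H: a single Hadamard. With (a, b) = (-0.1427, (-0.2489 + 0.958i)), H gives ((a + b)/√2, (a − b)/√2) = ((-0.2769 + 0.6774i), (0.07509 - 0.6774i)).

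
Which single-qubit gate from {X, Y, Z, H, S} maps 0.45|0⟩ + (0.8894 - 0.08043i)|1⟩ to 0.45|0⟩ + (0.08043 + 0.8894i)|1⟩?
S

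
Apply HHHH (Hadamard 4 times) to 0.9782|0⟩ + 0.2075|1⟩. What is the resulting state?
0.9782|0⟩ + 0.2075|1⟩

H² = I, so an even number of Hadamards cancels: H^4 = I and the state is unchanged.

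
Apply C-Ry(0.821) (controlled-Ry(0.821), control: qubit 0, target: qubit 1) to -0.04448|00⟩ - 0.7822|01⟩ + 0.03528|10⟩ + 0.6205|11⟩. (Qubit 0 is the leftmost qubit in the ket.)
-0.04448|00⟩ - 0.7822|01⟩ - 0.2153|10⟩ + 0.583|11⟩

C-Ry(0.821) leaves the control-|0⟩ kets |00⟩, |01⟩ unchanged and applies Ry(0.821) to qubit 1 on the control-|1⟩ pair (|10⟩, |11⟩).
Ry(0.821) = [[cos(θ/2), −sin(θ/2)], [sin(θ/2), cos(θ/2)]]; θ = 0.821, cos(θ/2) ≈ 0.916921, sin(θ/2) ≈ 0.399068.
With a = amp(|10⟩) = 0.03528 and b = amp(|11⟩) = 0.6205:
new amp(|10⟩) = (0.916921)·a + (-0.399068)·b = -0.2153
new amp(|11⟩) = (0.399068)·a + (0.916921)·b = 0.583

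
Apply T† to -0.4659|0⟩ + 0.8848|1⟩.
-0.4659|0⟩ + (0.6256 - 0.6256i)|1⟩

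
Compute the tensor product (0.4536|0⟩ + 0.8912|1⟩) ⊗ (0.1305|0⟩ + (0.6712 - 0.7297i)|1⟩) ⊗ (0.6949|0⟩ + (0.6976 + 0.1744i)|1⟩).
0.04113|000⟩ + (0.04129 + 0.01032i)|001⟩ + (0.2116 - 0.23i)|010⟩ + (0.2701 - 0.1778i)|011⟩ + 0.08082|100⟩ + (0.08113 + 0.02028i)|101⟩ + (0.4157 - 0.4519i)|110⟩ + (0.5307 - 0.3493i)|111⟩

amp(|b₁b₂…⟩) = product of the factor amplitudes for bits b₁, b₂, …; only kets whose every factor amplitude is nonzero survive.
|000⟩: (0.4536)(0.1305)(0.6949) = 0.04113
|001⟩: (0.4536)(0.1305)(0.6976 + 0.1744i) = (0.04129 + 0.01032i)
|010⟩: (0.4536)(0.6712 - 0.7297i)(0.6949) = (0.2116 - 0.23i)
|011⟩: (0.4536)(0.6712 - 0.7297i)(0.6976 + 0.1744i) = (0.2701 - 0.1778i)
|100⟩: (0.8912)(0.1305)(0.6949) = 0.08082
|101⟩: (0.8912)(0.1305)(0.6976 + 0.1744i) = (0.08113 + 0.02028i)
|110⟩: (0.8912)(0.6712 - 0.7297i)(0.6949) = (0.4157 - 0.4519i)
|111⟩: (0.8912)(0.6712 - 0.7297i)(0.6976 + 0.1744i) = (0.5307 - 0.3493i)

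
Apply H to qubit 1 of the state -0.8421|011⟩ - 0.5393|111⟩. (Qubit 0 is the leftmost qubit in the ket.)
-0.5955|001⟩ + 0.5955|011⟩ - 0.3813|101⟩ + 0.3813|111⟩

H on qubit 1 mixes each pair of kets that differ only in qubit 1: amplitudes (a, b) of (|…0…⟩, |…1…⟩) become ((a + b)/√2, (a − b)/√2). Kets absent from the input have amplitude 0.
(|001⟩, |011⟩): (a, b) = (0, -0.8421) → (-0.5955, 0.5955)
(|101⟩, |111⟩): (a, b) = (0, -0.5393) → (-0.3813, 0.3813)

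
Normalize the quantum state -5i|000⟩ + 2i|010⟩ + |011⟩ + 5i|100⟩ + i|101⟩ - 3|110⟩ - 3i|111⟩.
-0.5812i|000⟩ + 0.2325i|010⟩ + 0.1162|011⟩ + 0.5812i|100⟩ + 0.1162i|101⟩ - 0.3487|110⟩ - 0.3487i|111⟩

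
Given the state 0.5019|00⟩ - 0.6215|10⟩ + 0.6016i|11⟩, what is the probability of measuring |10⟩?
0.3863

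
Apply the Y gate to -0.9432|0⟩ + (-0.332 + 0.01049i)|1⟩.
(0.01049 + 0.332i)|0⟩ - 0.9432i|1⟩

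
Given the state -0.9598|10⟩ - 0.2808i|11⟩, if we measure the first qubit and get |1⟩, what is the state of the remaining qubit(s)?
-0.9598|0⟩ - 0.2808i|1⟩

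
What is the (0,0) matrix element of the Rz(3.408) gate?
(-0.1328 - 0.9911i)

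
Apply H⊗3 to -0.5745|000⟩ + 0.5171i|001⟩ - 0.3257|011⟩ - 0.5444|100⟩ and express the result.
(-0.5107 + 0.1828i)|000⟩ + (-0.2804 - 0.1828i)|001⟩ + (-0.2804 + 0.1828i)|010⟩ + (-0.5107 - 0.1828i)|011⟩ + (-0.1258 + 0.1828i)|100⟩ + (0.1045 - 0.1828i)|101⟩ + (0.1045 + 0.1828i)|110⟩ + (-0.1258 - 0.1828i)|111⟩

H⊗3 gives amp(|y⟩) = (1/2√2) Σ_x (−1)^(x·y) amp(|x⟩), where x·y is the number of positions in which both x and y have a 1.
|000⟩: (-0.5745 + 0.5171i - 0.3257 - 0.5444)/(2√2) = (-0.5107 + 0.1828i)
|001⟩: (-0.5745 - 0.5171i + 0.3257 - 0.5444)/(2√2) = (-0.2804 - 0.1828i)
|010⟩: (-0.5745 + 0.5171i + 0.3257 - 0.5444)/(2√2) = (-0.2804 + 0.1828i)
|011⟩: (-0.5745 - 0.5171i - 0.3257 - 0.5444)/(2√2) = (-0.5107 - 0.1828i)
|100⟩: (-0.5745 + 0.5171i - 0.3257 + 0.5444)/(2√2) = (-0.1258 + 0.1828i)
|101⟩: (-0.5745 - 0.5171i + 0.3257 + 0.5444)/(2√2) = (0.1045 - 0.1828i)
|110⟩: (-0.5745 + 0.5171i + 0.3257 + 0.5444)/(2√2) = (0.1045 + 0.1828i)
|111⟩: (-0.5745 - 0.5171i - 0.3257 + 0.5444)/(2√2) = (-0.1258 - 0.1828i)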